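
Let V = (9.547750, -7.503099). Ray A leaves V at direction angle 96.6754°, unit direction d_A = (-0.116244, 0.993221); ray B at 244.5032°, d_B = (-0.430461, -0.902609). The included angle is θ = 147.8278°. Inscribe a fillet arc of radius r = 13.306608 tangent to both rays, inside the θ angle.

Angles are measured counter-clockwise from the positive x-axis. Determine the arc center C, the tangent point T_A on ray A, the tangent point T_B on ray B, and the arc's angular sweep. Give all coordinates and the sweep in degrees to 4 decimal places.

center=(-4.1147,-5.2387) T_A=(9.1017,-3.6919) T_B=(7.8960,-10.9666) sweep=32.1722

bisector direction at 170.5893° = (-0.986542,0.163510)
center distance |VC| = r/sin(θ/2) = 13.306608/sin(73.9139°) = 13.848840
C = V + |VC|·bis = (-4.1147,-5.2387)
T_A = V + ((C−V)·d_A)·d_A = V + 3.8373·d_A = (9.1017,-3.6919)
T_B = V + ((C−V)·d_B)·d_B = V + 3.8373·d_B = (7.8960,-10.9666)
sweep = 180° − θ = 32.1722°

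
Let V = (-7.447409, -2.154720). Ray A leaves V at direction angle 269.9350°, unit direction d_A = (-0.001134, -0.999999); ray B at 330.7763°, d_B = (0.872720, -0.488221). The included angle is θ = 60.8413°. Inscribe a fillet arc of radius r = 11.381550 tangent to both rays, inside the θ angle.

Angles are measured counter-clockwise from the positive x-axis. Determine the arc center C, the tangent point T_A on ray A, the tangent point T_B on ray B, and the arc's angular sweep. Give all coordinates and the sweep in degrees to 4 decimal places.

center=(3.9121,-21.5510) T_A=(-7.4694,-21.5381) T_B=(9.4689,-11.6181) sweep=119.1587

bisector direction at 300.3557° = (0.505366,-0.862905)
center distance |VC| = r/sin(θ/2) = 11.381550/sin(30.4206°) = 22.477874
C = V + |VC|·bis = (3.9121,-21.5510)
T_A = V + ((C−V)·d_A)·d_A = V + 19.3834·d_A = (-7.4694,-21.5381)
T_B = V + ((C−V)·d_B)·d_B = V + 19.3834·d_B = (9.4689,-11.6181)
sweep = 180° − θ = 119.1587°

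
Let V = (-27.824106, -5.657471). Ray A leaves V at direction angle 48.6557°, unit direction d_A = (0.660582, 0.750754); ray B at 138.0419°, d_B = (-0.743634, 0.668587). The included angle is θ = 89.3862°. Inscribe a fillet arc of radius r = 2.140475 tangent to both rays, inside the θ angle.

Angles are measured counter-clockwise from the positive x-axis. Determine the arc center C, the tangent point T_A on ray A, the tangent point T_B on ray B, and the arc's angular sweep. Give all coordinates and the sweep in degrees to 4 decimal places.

center=(-28.0019,-2.6192) T_A=(-26.3949,-4.0332) T_B=(-29.4330,-4.2110) sweep=90.6138

bisector direction at 93.3488° = (-0.058414,0.998292)
center distance |VC| = r/sin(θ/2) = 2.140475/sin(44.6931°) = 3.043434
C = V + |VC|·bis = (-28.0019,-2.6192)
T_A = V + ((C−V)·d_A)·d_A = V + 2.1635·d_A = (-26.3949,-4.0332)
T_B = V + ((C−V)·d_B)·d_B = V + 2.1635·d_B = (-29.4330,-4.2110)
sweep = 180° − θ = 90.6138°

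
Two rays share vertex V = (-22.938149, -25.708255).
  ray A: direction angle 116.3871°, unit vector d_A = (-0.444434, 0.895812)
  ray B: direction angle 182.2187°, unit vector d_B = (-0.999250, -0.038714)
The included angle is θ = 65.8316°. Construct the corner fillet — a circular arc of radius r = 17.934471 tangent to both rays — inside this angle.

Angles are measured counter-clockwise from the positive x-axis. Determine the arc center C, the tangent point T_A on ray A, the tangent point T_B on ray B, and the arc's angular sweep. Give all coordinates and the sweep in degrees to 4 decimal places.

bisector direction at 149.3029° = (-0.859878,0.510499)
center distance |VC| = r/sin(θ/2) = 17.934471/sin(32.9158°) = 33.003817
C = V + |VC|·bis = (-51.3174,-8.8598)
T_A = V + ((C−V)·d_A)·d_A = V + 27.7057·d_A = (-35.2515,-0.8891)
T_B = V + ((C−V)·d_B)·d_B = V + 27.7057·d_B = (-50.6231,-26.7809)
sweep = 180° − θ = 114.1684°

center=(-51.3174,-8.8598) T_A=(-35.2515,-0.8891) T_B=(-50.6231,-26.7809) sweep=114.1684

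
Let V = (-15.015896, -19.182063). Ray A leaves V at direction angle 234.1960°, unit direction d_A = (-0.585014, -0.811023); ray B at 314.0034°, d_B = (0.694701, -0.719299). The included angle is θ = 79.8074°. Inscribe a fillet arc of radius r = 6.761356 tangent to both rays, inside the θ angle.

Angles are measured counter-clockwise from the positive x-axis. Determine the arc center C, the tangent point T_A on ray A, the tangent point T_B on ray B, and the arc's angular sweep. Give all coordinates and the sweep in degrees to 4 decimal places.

bisector direction at 274.0997° = (0.071492,-0.997441)
center distance |VC| = r/sin(θ/2) = 6.761356/sin(39.9037°) = 10.539929
C = V + |VC|·bis = (-14.2624,-29.6950)
T_A = V + ((C−V)·d_A)·d_A = V + 8.0854·d_A = (-19.7460,-25.7395)
T_B = V + ((C−V)·d_B)·d_B = V + 8.0854·d_B = (-9.3989,-24.9979)
sweep = 180° − θ = 100.1926°

center=(-14.2624,-29.6950) T_A=(-19.7460,-25.7395) T_B=(-9.3989,-24.9979) sweep=100.1926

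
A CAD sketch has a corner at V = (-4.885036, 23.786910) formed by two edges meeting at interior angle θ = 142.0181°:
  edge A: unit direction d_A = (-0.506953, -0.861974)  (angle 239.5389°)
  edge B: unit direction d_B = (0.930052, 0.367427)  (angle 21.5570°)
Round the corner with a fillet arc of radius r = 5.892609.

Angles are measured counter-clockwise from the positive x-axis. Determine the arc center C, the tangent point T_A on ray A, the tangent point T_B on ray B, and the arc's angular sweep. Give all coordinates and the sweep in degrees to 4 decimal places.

bisector direction at 310.5480° = (0.650084,-0.759862)
center distance |VC| = r/sin(θ/2) = 5.892609/sin(71.0091°) = 6.231806
C = V + |VC|·bis = (-0.8338,19.0516)
T_A = V + ((C−V)·d_A)·d_A = V + 2.0279·d_A = (-5.9131,22.0389)
T_B = V + ((C−V)·d_B)·d_B = V + 2.0279·d_B = (-2.9989,24.5320)
sweep = 180° − θ = 37.9819°

center=(-0.8338,19.0516) T_A=(-5.9131,22.0389) T_B=(-2.9989,24.5320) sweep=37.9819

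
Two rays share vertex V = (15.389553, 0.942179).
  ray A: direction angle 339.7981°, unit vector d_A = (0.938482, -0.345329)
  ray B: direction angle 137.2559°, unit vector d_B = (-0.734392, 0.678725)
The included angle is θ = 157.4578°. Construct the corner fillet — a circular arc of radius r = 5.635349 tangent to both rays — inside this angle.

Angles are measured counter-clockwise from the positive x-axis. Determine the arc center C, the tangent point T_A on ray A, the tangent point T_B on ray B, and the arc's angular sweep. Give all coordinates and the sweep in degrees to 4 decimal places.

center=(18.3896,5.8430) T_A=(16.4436,0.5543) T_B=(14.5648,1.7045) sweep=22.5422

bisector direction at 58.5270° = (0.522097,0.852886)
center distance |VC| = r/sin(θ/2) = 5.635349/sin(78.7289°) = 5.746173
C = V + |VC|·bis = (18.3896,5.8430)
T_A = V + ((C−V)·d_A)·d_A = V + 1.1231·d_A = (16.4436,0.5543)
T_B = V + ((C−V)·d_B)·d_B = V + 1.1231·d_B = (14.5648,1.7045)
sweep = 180° − θ = 22.5422°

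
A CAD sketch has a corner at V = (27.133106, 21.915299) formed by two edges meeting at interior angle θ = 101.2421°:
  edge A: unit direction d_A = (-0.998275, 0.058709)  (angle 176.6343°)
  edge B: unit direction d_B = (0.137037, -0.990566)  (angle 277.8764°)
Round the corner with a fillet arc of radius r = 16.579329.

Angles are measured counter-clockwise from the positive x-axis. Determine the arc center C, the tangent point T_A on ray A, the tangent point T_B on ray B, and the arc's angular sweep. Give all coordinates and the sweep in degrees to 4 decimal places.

center=(12.5750,6.1635) T_A=(13.5484,22.7142) T_B=(28.9979,8.4355) sweep=78.7579

bisector direction at 227.2553° = (-0.678732,-0.734386)
center distance |VC| = r/sin(θ/2) = 16.579329/sin(50.6210°) = 21.448956
C = V + |VC|·bis = (12.5750,6.1635)
T_A = V + ((C−V)·d_A)·d_A = V + 13.6082·d_A = (13.5484,22.7142)
T_B = V + ((C−V)·d_B)·d_B = V + 13.6082·d_B = (28.9979,8.4355)
sweep = 180° − θ = 78.7579°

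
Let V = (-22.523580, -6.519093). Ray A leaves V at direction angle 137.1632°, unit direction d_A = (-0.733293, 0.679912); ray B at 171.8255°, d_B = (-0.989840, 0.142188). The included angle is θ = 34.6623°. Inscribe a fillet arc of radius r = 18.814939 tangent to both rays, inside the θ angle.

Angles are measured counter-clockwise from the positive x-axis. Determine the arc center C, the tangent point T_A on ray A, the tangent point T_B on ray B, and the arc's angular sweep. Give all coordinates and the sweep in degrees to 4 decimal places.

center=(-79.5281,20.6776) T_A=(-66.7356,34.4744) T_B=(-82.2033,2.0538) sweep=145.3377

bisector direction at 154.4943° = (-0.902543,0.430600)
center distance |VC| = r/sin(θ/2) = 18.814939/sin(17.3312°) = 63.159866
C = V + |VC|·bis = (-79.5281,20.6776)
T_A = V + ((C−V)·d_A)·d_A = V + 60.2923·d_A = (-66.7356,34.4744)
T_B = V + ((C−V)·d_B)·d_B = V + 60.2923·d_B = (-82.2033,2.0538)
sweep = 180° − θ = 145.3377°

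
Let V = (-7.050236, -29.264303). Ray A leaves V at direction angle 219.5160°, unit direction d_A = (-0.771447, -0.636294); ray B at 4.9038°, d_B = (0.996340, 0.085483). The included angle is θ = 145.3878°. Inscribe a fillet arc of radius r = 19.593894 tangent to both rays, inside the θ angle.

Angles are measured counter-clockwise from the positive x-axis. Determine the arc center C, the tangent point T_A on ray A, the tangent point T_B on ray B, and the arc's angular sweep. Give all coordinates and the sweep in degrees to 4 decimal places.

bisector direction at 292.2099° = (0.378001,-0.925805)
center distance |VC| = r/sin(θ/2) = 19.593894/sin(72.6939°) = 20.522987
C = V + |VC|·bis = (0.7075,-48.2646)
T_A = V + ((C−V)·d_A)·d_A = V + 6.1051·d_A = (-11.7600,-33.1489)
T_B = V + ((C−V)·d_B)·d_B = V + 6.1051·d_B = (-0.9675,-28.7424)
sweep = 180° − θ = 34.6122°

center=(0.7075,-48.2646) T_A=(-11.7600,-33.1489) T_B=(-0.9675,-28.7424) sweep=34.6122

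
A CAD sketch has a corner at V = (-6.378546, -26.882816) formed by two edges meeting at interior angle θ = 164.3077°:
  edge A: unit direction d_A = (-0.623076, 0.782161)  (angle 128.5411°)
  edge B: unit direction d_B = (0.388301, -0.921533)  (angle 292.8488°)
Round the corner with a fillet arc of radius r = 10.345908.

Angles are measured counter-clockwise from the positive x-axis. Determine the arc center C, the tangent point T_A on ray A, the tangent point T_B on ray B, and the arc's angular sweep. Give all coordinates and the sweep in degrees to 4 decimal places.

center=(-15.3590,-32.2140) T_A=(-7.2669,-25.7677) T_B=(-5.8249,-28.1966) sweep=15.6923

bisector direction at 210.6950° = (-0.859897,-0.510467)
center distance |VC| = r/sin(θ/2) = 10.345908/sin(82.1539°) = 10.443680
C = V + |VC|·bis = (-15.3590,-32.2140)
T_A = V + ((C−V)·d_A)·d_A = V + 1.4257·d_A = (-7.2669,-25.7677)
T_B = V + ((C−V)·d_B)·d_B = V + 1.4257·d_B = (-5.8249,-28.1966)
sweep = 180° − θ = 15.6923°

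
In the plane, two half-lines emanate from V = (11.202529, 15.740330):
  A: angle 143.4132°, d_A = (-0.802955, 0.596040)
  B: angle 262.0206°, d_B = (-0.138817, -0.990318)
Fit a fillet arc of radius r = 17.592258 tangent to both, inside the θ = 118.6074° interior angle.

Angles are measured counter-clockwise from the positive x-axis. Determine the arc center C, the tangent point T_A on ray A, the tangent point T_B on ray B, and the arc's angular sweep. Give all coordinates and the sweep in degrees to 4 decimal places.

bisector direction at 202.7169° = (-0.922424,-0.386178)
center distance |VC| = r/sin(θ/2) = 17.592258/sin(59.3037°) = 20.458844
C = V + |VC|·bis = (-7.6692,7.8396)
T_A = V + ((C−V)·d_A)·d_A = V + 10.4440·d_A = (2.8165,21.9654)
T_B = V + ((C−V)·d_B)·d_B = V + 10.4440·d_B = (9.7527,5.3975)
sweep = 180° − θ = 61.3926°

center=(-7.6692,7.8396) T_A=(2.8165,21.9654) T_B=(9.7527,5.3975) sweep=61.3926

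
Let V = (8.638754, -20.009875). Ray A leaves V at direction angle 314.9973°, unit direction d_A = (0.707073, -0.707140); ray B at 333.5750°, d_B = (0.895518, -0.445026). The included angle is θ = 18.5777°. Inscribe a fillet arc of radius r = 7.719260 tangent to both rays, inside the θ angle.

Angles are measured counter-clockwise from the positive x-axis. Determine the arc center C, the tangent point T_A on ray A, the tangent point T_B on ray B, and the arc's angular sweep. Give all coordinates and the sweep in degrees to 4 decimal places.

center=(47.4686,-47.9262) T_A=(42.0100,-53.3843) T_B=(50.9039,-41.0135) sweep=161.4223

bisector direction at 324.2862° = (0.811942,-0.583737)
center distance |VC| = r/sin(θ/2) = 7.719260/sin(9.2889°) = 47.823402
C = V + |VC|·bis = (47.4686,-47.9262)
T_A = V + ((C−V)·d_A)·d_A = V + 47.1963·d_A = (42.0100,-53.3843)
T_B = V + ((C−V)·d_B)·d_B = V + 47.1963·d_B = (50.9039,-41.0135)
sweep = 180° − θ = 161.4223°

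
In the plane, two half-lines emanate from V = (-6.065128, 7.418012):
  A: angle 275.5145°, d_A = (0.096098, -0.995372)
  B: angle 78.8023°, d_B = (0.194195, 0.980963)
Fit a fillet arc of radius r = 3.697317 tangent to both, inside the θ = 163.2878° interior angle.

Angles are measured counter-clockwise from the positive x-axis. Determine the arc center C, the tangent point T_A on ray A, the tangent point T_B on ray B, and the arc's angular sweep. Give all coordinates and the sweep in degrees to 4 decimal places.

center=(-2.3327,7.2328) T_A=(-6.0129,6.8774) T_B=(-5.9597,7.9508) sweep=16.7122

bisector direction at 357.1584° = (0.998770,-0.049575)
center distance |VC| = r/sin(θ/2) = 3.697317/sin(81.6439°) = 3.736989
C = V + |VC|·bis = (-2.3327,7.2328)
T_A = V + ((C−V)·d_A)·d_A = V + 0.5431·d_A = (-6.0129,6.8774)
T_B = V + ((C−V)·d_B)·d_B = V + 0.5431·d_B = (-5.9597,7.9508)
sweep = 180° − θ = 16.7122°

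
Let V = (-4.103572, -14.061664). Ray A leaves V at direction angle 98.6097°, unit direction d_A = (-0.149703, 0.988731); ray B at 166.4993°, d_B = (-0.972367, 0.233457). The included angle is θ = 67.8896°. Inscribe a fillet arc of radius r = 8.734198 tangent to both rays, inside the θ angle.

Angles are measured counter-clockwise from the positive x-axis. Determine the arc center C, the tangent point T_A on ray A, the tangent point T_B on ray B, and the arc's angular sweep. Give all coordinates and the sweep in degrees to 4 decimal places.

bisector direction at 132.5545° = (-0.676291,0.736634)
center distance |VC| = r/sin(θ/2) = 8.734198/sin(33.9448°) = 15.641642
C = V + |VC|·bis = (-14.6819,-2.5395)
T_A = V + ((C−V)·d_A)·d_A = V + 12.9759·d_A = (-6.0461,-1.2320)
T_B = V + ((C−V)·d_B)·d_B = V + 12.9759·d_B = (-16.7209,-11.0323)
sweep = 180° − θ = 112.1104°

center=(-14.6819,-2.5395) T_A=(-6.0461,-1.2320) T_B=(-16.7209,-11.0323) sweep=112.1104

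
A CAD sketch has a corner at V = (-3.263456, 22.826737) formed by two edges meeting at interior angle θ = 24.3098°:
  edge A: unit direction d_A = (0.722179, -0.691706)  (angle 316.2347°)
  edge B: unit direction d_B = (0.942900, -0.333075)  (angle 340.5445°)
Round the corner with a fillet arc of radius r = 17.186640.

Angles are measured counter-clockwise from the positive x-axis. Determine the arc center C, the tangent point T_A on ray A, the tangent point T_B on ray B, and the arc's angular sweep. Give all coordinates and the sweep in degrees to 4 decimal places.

center=(66.2512,-19.9564) T_A=(54.3631,-32.3682) T_B=(71.9757,-3.7511) sweep=155.6902

bisector direction at 328.3896° = (0.851632,-0.524140)
center distance |VC| = r/sin(θ/2) = 17.186640/sin(12.1549°) = 81.625277
C = V + |VC|·bis = (66.2512,-19.9564)
T_A = V + ((C−V)·d_A)·d_A = V + 79.7954·d_A = (54.3631,-32.3682)
T_B = V + ((C−V)·d_B)·d_B = V + 79.7954·d_B = (71.9757,-3.7511)
sweep = 180° − θ = 155.6902°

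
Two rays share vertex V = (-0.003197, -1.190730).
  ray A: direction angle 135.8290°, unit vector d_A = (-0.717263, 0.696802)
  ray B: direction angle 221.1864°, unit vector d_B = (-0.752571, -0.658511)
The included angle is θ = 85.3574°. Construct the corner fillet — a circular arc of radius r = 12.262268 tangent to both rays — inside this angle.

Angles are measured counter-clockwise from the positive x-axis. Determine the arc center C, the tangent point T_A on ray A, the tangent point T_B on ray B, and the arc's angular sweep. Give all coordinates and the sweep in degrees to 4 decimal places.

center=(-18.0860,-0.7196) T_A=(-9.5417,8.0756) T_B=(-10.0112,-9.9479) sweep=94.6426

bisector direction at 178.5077° = (-0.999661,0.026043)
center distance |VC| = r/sin(θ/2) = 12.262268/sin(42.6787°) = 18.088971
C = V + |VC|·bis = (-18.0860,-0.7196)
T_A = V + ((C−V)·d_A)·d_A = V + 13.2984·d_A = (-9.5417,8.0756)
T_B = V + ((C−V)·d_B)·d_B = V + 13.2984·d_B = (-10.0112,-9.9479)
sweep = 180° − θ = 94.6426°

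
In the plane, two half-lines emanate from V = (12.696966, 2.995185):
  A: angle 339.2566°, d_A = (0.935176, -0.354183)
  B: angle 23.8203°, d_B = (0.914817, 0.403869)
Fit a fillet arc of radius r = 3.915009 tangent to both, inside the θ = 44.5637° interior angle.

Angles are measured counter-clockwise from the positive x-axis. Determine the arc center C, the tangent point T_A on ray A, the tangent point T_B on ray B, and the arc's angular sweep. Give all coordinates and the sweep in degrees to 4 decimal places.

bisector direction at 1.5385° = (0.999640,0.026848)
center distance |VC| = r/sin(θ/2) = 3.915009/sin(22.2818°) = 10.325397
C = V + |VC|·bis = (23.0186,3.2724)
T_A = V + ((C−V)·d_A)·d_A = V + 9.5544·d_A = (21.6320,-0.3888)
T_B = V + ((C−V)·d_B)·d_B = V + 9.5544·d_B = (21.4375,6.8539)
sweep = 180° − θ = 135.4363°

center=(23.0186,3.2724) T_A=(21.6320,-0.3888) T_B=(21.4375,6.8539) sweep=135.4363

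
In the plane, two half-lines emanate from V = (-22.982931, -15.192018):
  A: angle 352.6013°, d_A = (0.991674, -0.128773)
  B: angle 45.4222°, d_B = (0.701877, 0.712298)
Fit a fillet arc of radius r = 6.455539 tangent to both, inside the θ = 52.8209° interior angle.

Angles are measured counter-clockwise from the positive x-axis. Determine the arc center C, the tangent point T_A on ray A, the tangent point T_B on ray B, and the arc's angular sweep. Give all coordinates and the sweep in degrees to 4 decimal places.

bisector direction at 19.0118° = (0.945452,0.325762)
center distance |VC| = r/sin(θ/2) = 6.455539/sin(26.4105°) = 14.513400
C = V + |VC|·bis = (-9.2612,-10.4641)
T_A = V + ((C−V)·d_A)·d_A = V + 12.9986·d_A = (-10.0925,-16.8659)
T_B = V + ((C−V)·d_B)·d_B = V + 12.9986·d_B = (-13.8595,-5.9331)
sweep = 180° − θ = 127.1791°

center=(-9.2612,-10.4641) T_A=(-10.0925,-16.8659) T_B=(-13.8595,-5.9331) sweep=127.1791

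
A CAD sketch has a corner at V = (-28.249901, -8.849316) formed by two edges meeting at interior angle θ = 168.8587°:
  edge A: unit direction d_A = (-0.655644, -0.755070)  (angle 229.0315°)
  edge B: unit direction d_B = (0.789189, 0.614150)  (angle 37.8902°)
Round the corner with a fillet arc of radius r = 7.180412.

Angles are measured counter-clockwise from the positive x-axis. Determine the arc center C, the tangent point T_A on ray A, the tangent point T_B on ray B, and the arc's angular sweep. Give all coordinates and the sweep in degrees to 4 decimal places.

center=(-23.2874,-14.0859) T_A=(-28.7091,-9.3781) T_B=(-27.6972,-8.4192) sweep=11.1413

bisector direction at 313.4608° = (0.687859,-0.725845)
center distance |VC| = r/sin(θ/2) = 7.180412/sin(84.4293°) = 7.214484
C = V + |VC|·bis = (-23.2874,-14.0859)
T_A = V + ((C−V)·d_A)·d_A = V + 0.7003·d_A = (-28.7091,-9.3781)
T_B = V + ((C−V)·d_B)·d_B = V + 0.7003·d_B = (-27.6972,-8.4192)
sweep = 180° − θ = 11.1413°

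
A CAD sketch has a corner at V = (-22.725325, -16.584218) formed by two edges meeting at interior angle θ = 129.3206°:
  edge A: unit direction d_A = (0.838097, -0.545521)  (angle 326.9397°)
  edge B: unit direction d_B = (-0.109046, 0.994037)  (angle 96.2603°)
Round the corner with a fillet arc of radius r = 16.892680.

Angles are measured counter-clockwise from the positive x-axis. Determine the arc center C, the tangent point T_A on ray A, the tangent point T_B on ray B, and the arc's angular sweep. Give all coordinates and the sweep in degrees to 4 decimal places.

bisector direction at 31.6000° = (0.851727,0.523986)
center distance |VC| = r/sin(θ/2) = 16.892680/sin(64.6603°) = 18.691013
C = V + |VC|·bis = (-6.8057,-6.7904)
T_A = V + ((C−V)·d_A)·d_A = V + 7.9995·d_A = (-16.0210,-20.9481)
T_B = V + ((C−V)·d_B)·d_B = V + 7.9995·d_B = (-23.5976,-8.6325)
sweep = 180° − θ = 50.6794°

center=(-6.8057,-6.7904) T_A=(-16.0210,-20.9481) T_B=(-23.5976,-8.6325) sweep=50.6794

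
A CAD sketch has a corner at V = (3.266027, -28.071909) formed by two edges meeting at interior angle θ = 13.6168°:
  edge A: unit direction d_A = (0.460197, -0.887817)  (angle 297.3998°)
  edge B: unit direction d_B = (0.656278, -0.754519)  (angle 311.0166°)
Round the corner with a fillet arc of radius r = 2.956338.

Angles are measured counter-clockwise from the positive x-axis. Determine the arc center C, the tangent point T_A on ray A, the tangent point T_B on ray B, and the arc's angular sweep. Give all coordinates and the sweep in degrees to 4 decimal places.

center=(17.2860,-48.6953) T_A=(14.6613,-50.0558) T_B=(19.5166,-46.7551) sweep=166.3832

bisector direction at 304.2082° = (0.562202,-0.827000)
center distance |VC| = r/sin(θ/2) = 2.956338/sin(6.8084°) = 24.937574
C = V + |VC|·bis = (17.2860,-48.6953)
T_A = V + ((C−V)·d_A)·d_A = V + 24.7617·d_A = (14.6613,-50.0558)
T_B = V + ((C−V)·d_B)·d_B = V + 24.7617·d_B = (19.5166,-46.7551)
sweep = 180° − θ = 166.3832°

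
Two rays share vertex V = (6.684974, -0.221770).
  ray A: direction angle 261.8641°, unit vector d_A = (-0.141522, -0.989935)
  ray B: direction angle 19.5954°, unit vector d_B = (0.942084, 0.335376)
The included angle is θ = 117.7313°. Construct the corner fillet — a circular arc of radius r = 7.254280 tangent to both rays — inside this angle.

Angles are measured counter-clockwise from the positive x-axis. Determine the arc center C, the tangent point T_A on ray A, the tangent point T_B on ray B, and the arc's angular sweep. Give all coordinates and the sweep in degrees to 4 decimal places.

bisector direction at 320.7298° = (0.774169,-0.632979)
center distance |VC| = r/sin(θ/2) = 7.254280/sin(58.8657°) = 8.475049
C = V + |VC|·bis = (13.2461,-5.5863)
T_A = V + ((C−V)·d_A)·d_A = V + 4.3820·d_A = (6.0648,-4.5597)
T_B = V + ((C−V)·d_B)·d_B = V + 4.3820·d_B = (10.8132,1.2478)
sweep = 180° − θ = 62.2687°

center=(13.2461,-5.5863) T_A=(6.0648,-4.5597) T_B=(10.8132,1.2478) sweep=62.2687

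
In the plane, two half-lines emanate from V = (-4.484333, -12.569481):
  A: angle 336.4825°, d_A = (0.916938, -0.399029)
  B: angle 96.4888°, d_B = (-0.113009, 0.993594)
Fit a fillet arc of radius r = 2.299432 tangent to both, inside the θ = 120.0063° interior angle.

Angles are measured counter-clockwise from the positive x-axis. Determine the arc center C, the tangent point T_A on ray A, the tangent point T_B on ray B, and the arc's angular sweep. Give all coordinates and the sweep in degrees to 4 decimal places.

center=(-2.3496,-10.9907) T_A=(-3.2672,-13.0992) T_B=(-4.6343,-11.2506) sweep=59.9937

bisector direction at 36.4856° = (0.804006,0.594621)
center distance |VC| = r/sin(θ/2) = 2.299432/sin(60.0031°) = 2.655071
C = V + |VC|·bis = (-2.3496,-10.9907)
T_A = V + ((C−V)·d_A)·d_A = V + 1.3274·d_A = (-3.2672,-13.0992)
T_B = V + ((C−V)·d_B)·d_B = V + 1.3274·d_B = (-4.6343,-11.2506)
sweep = 180° − θ = 59.9937°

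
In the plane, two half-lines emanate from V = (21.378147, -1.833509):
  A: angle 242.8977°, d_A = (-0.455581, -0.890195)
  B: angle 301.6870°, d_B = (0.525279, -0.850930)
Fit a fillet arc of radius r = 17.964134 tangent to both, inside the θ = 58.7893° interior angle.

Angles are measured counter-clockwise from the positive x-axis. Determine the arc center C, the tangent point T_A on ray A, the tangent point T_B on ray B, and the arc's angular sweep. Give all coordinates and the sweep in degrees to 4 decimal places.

bisector direction at 272.2923° = (0.039998,-0.999200)
center distance |VC| = r/sin(θ/2) = 17.964134/sin(29.3946°) = 36.600069
C = V + |VC|·bis = (22.8421,-38.4043)
T_A = V + ((C−V)·d_A)·d_A = V + 31.8882·d_A = (6.8505,-30.2202)
T_B = V + ((C−V)·d_B)·d_B = V + 31.8882·d_B = (38.1283,-28.9681)
sweep = 180° − θ = 121.2107°

center=(22.8421,-38.4043) T_A=(6.8505,-30.2202) T_B=(38.1283,-28.9681) sweep=121.2107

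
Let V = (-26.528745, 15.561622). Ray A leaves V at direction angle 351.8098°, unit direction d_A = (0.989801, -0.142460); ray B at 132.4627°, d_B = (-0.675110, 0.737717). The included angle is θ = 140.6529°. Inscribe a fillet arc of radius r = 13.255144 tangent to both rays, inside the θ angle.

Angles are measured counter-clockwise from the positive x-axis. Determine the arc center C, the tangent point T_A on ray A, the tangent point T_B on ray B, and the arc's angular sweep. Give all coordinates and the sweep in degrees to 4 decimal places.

bisector direction at 62.1363° = (0.467371,0.884062)
center distance |VC| = r/sin(θ/2) = 13.255144/sin(70.3264°) = 14.076866
C = V + |VC|·bis = (-19.9496,28.0064)
T_A = V + ((C−V)·d_A)·d_A = V + 4.7391·d_A = (-21.8380,14.8865)
T_B = V + ((C−V)·d_B)·d_B = V + 4.7391·d_B = (-29.7282,19.0578)
sweep = 180° − θ = 39.3471°

center=(-19.9496,28.0064) T_A=(-21.8380,14.8865) T_B=(-29.7282,19.0578) sweep=39.3471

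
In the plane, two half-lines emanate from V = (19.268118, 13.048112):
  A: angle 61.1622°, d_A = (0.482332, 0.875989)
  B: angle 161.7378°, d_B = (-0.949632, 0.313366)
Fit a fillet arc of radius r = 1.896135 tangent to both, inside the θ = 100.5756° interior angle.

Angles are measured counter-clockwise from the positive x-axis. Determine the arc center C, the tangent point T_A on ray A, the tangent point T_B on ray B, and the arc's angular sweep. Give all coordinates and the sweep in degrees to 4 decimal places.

bisector direction at 111.4500° = (-0.365689,0.930737)
center distance |VC| = r/sin(θ/2) = 1.896135/sin(50.2878°) = 2.464871
C = V + |VC|·bis = (18.3667,15.3423)
T_A = V + ((C−V)·d_A)·d_A = V + 1.5749·d_A = (20.0277,14.4277)
T_B = V + ((C−V)·d_B)·d_B = V + 1.5749·d_B = (17.7726,13.5416)
sweep = 180° − θ = 79.4244°

center=(18.3667,15.3423) T_A=(20.0277,14.4277) T_B=(17.7726,13.5416) sweep=79.4244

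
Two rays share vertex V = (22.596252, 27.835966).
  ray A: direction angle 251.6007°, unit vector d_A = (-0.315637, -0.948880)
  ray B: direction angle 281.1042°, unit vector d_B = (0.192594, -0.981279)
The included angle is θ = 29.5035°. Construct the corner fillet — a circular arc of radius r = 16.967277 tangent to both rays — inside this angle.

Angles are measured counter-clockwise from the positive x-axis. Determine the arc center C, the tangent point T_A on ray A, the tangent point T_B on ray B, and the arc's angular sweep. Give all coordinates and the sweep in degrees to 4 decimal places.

center=(18.3570,-38.6637) T_A=(2.2571,-33.3082) T_B=(35.0067,-35.3959) sweep=150.4965

bisector direction at 266.3524° = (-0.063619,-0.997974)
center distance |VC| = r/sin(θ/2) = 16.967277/sin(14.7517°) = 66.634639
C = V + |VC|·bis = (18.3570,-38.6637)
T_A = V + ((C−V)·d_A)·d_A = V + 64.4382·d_A = (2.2571,-33.3082)
T_B = V + ((C−V)·d_B)·d_B = V + 64.4382·d_B = (35.0067,-35.3959)
sweep = 180° − θ = 150.4965°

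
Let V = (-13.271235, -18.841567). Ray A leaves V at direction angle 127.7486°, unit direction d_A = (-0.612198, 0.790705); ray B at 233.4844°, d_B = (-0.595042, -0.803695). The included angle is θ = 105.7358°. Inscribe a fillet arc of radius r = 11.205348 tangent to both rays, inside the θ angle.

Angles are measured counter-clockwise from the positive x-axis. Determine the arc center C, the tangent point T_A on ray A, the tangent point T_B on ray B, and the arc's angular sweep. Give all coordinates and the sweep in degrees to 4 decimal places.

bisector direction at 180.6165° = (-0.999942,-0.010760)
center distance |VC| = r/sin(θ/2) = 11.205348/sin(52.8679°) = 14.055072
C = V + |VC|·bis = (-27.3255,-18.9928)
T_A = V + ((C−V)·d_A)·d_A = V + 8.4844·d_A = (-18.4654,-12.1329)
T_B = V + ((C−V)·d_B)·d_B = V + 8.4844·d_B = (-18.3198,-25.6604)
sweep = 180° − θ = 74.2642°

center=(-27.3255,-18.9928) T_A=(-18.4654,-12.1329) T_B=(-18.3198,-25.6604) sweep=74.2642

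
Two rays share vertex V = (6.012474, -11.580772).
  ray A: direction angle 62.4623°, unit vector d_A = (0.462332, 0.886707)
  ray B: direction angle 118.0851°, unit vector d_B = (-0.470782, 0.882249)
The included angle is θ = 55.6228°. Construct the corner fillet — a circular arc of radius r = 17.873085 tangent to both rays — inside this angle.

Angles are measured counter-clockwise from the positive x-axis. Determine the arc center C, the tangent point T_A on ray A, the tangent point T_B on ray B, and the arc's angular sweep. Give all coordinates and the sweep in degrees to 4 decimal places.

bisector direction at 90.2737° = (-0.004777,0.999989)
center distance |VC| = r/sin(θ/2) = 17.873085/sin(27.8114°) = 38.308008
C = V + |VC|·bis = (5.8295,26.7268)
T_A = V + ((C−V)·d_A)·d_A = V + 33.8830·d_A = (21.6777,18.4635)
T_B = V + ((C−V)·d_B)·d_B = V + 33.8830·d_B = (-9.9390,18.3125)
sweep = 180° − θ = 124.3772°

center=(5.8295,26.7268) T_A=(21.6777,18.4635) T_B=(-9.9390,18.3125) sweep=124.3772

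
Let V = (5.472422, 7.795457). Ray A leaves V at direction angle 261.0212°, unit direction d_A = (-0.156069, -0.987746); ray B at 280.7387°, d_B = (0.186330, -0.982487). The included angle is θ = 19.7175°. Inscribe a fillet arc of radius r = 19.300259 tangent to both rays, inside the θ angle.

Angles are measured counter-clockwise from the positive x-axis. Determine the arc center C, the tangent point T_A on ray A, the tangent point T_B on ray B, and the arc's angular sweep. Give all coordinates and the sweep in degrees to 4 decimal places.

center=(7.2035,-104.9134) T_A=(-11.8602,-101.9012) T_B=(26.1658,-101.3171) sweep=160.2825

bisector direction at 270.8800° = (0.015357,-0.999882)
center distance |VC| = r/sin(θ/2) = 19.300259/sin(9.8588°) = 112.722103
C = V + |VC|·bis = (7.2035,-104.9134)
T_A = V + ((C−V)·d_A)·d_A = V + 111.0575·d_A = (-11.8602,-101.9012)
T_B = V + ((C−V)·d_B)·d_B = V + 111.0575·d_B = (26.1658,-101.3171)
sweep = 180° − θ = 160.2825°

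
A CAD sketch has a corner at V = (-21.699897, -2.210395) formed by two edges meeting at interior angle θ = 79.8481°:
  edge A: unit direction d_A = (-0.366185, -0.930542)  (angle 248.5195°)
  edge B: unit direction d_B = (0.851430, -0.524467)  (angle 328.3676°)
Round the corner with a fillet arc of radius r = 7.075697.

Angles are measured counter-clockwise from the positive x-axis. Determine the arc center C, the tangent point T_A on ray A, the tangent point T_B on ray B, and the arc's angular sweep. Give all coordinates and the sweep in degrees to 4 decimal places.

center=(-18.2118,-12.6693) T_A=(-24.7961,-10.0783) T_B=(-14.5009,-6.6449) sweep=100.1519

bisector direction at 288.4436° = (0.316370,-0.948636)
center distance |VC| = r/sin(θ/2) = 7.075697/sin(39.9241°) = 11.025257
C = V + |VC|·bis = (-18.2118,-12.6693)
T_A = V + ((C−V)·d_A)·d_A = V + 8.4552·d_A = (-24.7961,-10.0783)
T_B = V + ((C−V)·d_B)·d_B = V + 8.4552·d_B = (-14.5009,-6.6449)
sweep = 180° − θ = 100.1519°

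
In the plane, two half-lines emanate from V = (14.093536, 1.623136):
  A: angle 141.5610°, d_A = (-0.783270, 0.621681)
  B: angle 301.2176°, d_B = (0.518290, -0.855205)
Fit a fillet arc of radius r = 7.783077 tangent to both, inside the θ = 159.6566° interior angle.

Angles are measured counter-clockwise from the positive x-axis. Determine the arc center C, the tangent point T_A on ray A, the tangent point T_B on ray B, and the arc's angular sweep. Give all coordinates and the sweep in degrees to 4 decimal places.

center=(8.1612,-3.6050) T_A=(12.9998,2.4913) T_B=(14.8173,0.4289) sweep=20.3434

bisector direction at 221.3893° = (-0.750235,-0.661172)
center distance |VC| = r/sin(θ/2) = 7.783077/sin(79.8283°) = 7.907357
C = V + |VC|·bis = (8.1612,-3.6050)
T_A = V + ((C−V)·d_A)·d_A = V + 1.3964·d_A = (12.9998,2.4913)
T_B = V + ((C−V)·d_B)·d_B = V + 1.3964·d_B = (14.8173,0.4289)
sweep = 180° − θ = 20.3434°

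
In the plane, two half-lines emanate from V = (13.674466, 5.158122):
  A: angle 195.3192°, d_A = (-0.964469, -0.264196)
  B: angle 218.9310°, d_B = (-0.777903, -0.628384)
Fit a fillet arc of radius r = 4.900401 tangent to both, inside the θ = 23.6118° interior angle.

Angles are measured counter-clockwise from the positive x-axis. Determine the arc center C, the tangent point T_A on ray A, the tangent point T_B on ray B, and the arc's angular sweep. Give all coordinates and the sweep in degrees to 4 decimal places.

bisector direction at 207.1251° = (-0.890013,-0.455935)
center distance |VC| = r/sin(θ/2) = 4.900401/sin(11.8059°) = 23.951498
C = V + |VC|·bis = (-7.6427,-5.7622)
T_A = V + ((C−V)·d_A)·d_A = V + 23.4448·d_A = (-8.9373,-1.0359)
T_B = V + ((C−V)·d_B)·d_B = V + 23.4448·d_B = (-4.5633,-9.5742)
sweep = 180° − θ = 156.3882°

center=(-7.6427,-5.7622) T_A=(-8.9373,-1.0359) T_B=(-4.5633,-9.5742) sweep=156.3882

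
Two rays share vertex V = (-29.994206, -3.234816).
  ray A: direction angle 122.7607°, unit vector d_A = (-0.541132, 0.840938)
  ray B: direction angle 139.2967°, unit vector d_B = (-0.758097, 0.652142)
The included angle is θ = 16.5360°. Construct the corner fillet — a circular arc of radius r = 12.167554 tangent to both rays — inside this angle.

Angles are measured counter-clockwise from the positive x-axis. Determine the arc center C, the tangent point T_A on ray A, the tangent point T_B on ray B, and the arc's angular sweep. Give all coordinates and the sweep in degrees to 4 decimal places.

bisector direction at 131.0287° = (-0.656437,0.754381)
center distance |VC| = r/sin(θ/2) = 12.167554/sin(8.2680°) = 84.612350
C = V + |VC|·bis = (-85.5369,60.5951)
T_A = V + ((C−V)·d_A)·d_A = V + 83.7329·d_A = (-75.3047,67.1794)
T_B = V + ((C−V)·d_B)·d_B = V + 83.7329·d_B = (-93.4719,51.3709)
sweep = 180° − θ = 163.4640°

center=(-85.5369,60.5951) T_A=(-75.3047,67.1794) T_B=(-93.4719,51.3709) sweep=163.4640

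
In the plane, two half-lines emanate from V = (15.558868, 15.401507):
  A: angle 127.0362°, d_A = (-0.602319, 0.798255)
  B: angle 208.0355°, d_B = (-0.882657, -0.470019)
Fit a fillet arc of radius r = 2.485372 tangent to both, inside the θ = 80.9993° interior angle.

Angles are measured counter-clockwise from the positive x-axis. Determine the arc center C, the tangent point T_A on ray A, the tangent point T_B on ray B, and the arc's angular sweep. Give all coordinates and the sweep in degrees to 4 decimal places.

center=(11.8221,16.2275) T_A=(13.8061,17.7245) T_B=(12.9903,14.0337) sweep=99.0007

bisector direction at 167.5358° = (-0.976431,0.215829)
center distance |VC| = r/sin(θ/2) = 2.485372/sin(40.4997°) = 3.826926
C = V + |VC|·bis = (11.8221,16.2275)
T_A = V + ((C−V)·d_A)·d_A = V + 2.9100·d_A = (13.8061,17.7245)
T_B = V + ((C−V)·d_B)·d_B = V + 2.9100·d_B = (12.9903,14.0337)
sweep = 180° − θ = 99.0007°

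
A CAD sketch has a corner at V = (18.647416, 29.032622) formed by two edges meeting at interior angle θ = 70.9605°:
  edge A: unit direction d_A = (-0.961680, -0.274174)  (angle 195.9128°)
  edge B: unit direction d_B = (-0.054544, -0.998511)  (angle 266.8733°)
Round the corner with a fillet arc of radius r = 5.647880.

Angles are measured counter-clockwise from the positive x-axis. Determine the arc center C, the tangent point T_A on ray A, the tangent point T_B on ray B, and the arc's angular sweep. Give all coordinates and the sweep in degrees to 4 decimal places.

center=(12.5757,21.4287) T_A=(11.0272,26.8601) T_B=(18.2152,21.1206) sweep=109.0395

bisector direction at 231.3931° = (-0.623974,-0.781445)
center distance |VC| = r/sin(θ/2) = 5.647880/sin(35.4802°) = 9.730639
C = V + |VC|·bis = (12.5757,21.4287)
T_A = V + ((C−V)·d_A)·d_A = V + 7.9238·d_A = (11.0272,26.8601)
T_B = V + ((C−V)·d_B)·d_B = V + 7.9238·d_B = (18.2152,21.1206)
sweep = 180° − θ = 109.0395°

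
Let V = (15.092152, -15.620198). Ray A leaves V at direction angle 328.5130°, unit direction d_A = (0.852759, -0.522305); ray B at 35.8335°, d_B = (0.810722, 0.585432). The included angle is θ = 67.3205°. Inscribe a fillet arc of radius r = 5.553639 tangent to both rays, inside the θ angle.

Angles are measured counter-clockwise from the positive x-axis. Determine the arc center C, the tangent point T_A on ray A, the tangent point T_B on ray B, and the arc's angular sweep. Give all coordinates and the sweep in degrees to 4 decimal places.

bisector direction at 2.1732° = (0.999281,0.037921)
center distance |VC| = r/sin(θ/2) = 5.553639/sin(33.6602°) = 10.019788
C = V + |VC|·bis = (25.1047,-15.2402)
T_A = V + ((C−V)·d_A)·d_A = V + 8.3399·d_A = (22.2040,-19.9761)
T_B = V + ((C−V)·d_B)·d_B = V + 8.3399·d_B = (21.8535,-10.7378)
sweep = 180° − θ = 112.6795°

center=(25.1047,-15.2402) T_A=(22.2040,-19.9761) T_B=(21.8535,-10.7378) sweep=112.6795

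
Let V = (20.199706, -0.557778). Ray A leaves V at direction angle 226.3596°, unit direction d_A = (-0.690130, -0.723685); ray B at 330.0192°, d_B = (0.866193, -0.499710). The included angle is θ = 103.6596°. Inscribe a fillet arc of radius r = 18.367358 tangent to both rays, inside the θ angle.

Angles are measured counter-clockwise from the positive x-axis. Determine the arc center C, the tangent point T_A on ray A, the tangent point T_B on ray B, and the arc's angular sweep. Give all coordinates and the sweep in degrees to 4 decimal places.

center=(23.5276,-23.6824) T_A=(10.2355,-11.0065) T_B=(32.7060,-7.7727) sweep=76.3404

bisector direction at 278.1894° = (0.142446,-0.989803)
center distance |VC| = r/sin(θ/2) = 18.367358/sin(51.8298°) = 23.362836
C = V + |VC|·bis = (23.5276,-23.6824)
T_A = V + ((C−V)·d_A)·d_A = V + 14.4382·d_A = (10.2355,-11.0065)
T_B = V + ((C−V)·d_B)·d_B = V + 14.4382·d_B = (32.7060,-7.7727)
sweep = 180° − θ = 76.3404°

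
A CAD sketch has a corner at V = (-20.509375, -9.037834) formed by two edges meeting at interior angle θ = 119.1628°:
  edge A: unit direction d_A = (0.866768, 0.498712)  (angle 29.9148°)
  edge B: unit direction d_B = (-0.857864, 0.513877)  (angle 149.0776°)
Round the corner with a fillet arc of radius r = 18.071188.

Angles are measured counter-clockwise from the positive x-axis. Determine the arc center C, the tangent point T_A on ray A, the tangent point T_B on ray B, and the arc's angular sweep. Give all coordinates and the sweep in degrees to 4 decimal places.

center=(-20.3251,11.9171) T_A=(-11.3128,-3.7464) T_B=(-29.6115,-3.5855) sweep=60.8372

bisector direction at 89.4962° = (0.008793,0.999961)
center distance |VC| = r/sin(θ/2) = 18.071188/sin(59.5814°) = 20.955762
C = V + |VC|·bis = (-20.3251,11.9171)
T_A = V + ((C−V)·d_A)·d_A = V + 10.6102·d_A = (-11.3128,-3.7464)
T_B = V + ((C−V)·d_B)·d_B = V + 10.6102·d_B = (-29.6115,-3.5855)
sweep = 180° − θ = 60.8372°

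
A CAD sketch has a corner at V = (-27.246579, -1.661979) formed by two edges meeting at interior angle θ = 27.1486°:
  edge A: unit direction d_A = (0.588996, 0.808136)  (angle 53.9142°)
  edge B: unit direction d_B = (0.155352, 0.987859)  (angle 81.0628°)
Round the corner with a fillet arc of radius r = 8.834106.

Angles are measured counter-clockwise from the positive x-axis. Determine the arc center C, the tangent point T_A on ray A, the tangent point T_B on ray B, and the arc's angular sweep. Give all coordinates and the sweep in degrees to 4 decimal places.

center=(-12.8358,33.1090) T_A=(-5.6966,27.9058) T_B=(-21.5626,34.4814) sweep=152.8514

bisector direction at 67.4885° = (0.382869,0.923803)
center distance |VC| = r/sin(θ/2) = 8.834106/sin(13.5743°) = 37.639011
C = V + |VC|·bis = (-12.8358,33.1090)
T_A = V + ((C−V)·d_A)·d_A = V + 36.5876·d_A = (-5.6966,27.9058)
T_B = V + ((C−V)·d_B)·d_B = V + 36.5876·d_B = (-21.5626,34.4814)
sweep = 180° − θ = 152.8514°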